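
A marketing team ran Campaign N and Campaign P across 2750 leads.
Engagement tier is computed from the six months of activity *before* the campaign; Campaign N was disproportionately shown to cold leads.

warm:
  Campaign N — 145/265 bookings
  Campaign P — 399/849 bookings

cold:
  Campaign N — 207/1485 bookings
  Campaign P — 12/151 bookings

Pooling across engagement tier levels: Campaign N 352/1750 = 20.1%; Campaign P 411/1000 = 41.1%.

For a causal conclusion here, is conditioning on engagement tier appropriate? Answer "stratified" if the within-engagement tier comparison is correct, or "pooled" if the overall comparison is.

The imbalance in engagement tier arose from how leads were allocated, not from anything the campaign did; and engagement tier independently affects the outcome. The pooled gap is confounded — condition on engagement tier.
Within each level — warm: 54.7% vs 47.0%; cold: 13.9% vs 7.9% — Campaign N is higher every time.

stratified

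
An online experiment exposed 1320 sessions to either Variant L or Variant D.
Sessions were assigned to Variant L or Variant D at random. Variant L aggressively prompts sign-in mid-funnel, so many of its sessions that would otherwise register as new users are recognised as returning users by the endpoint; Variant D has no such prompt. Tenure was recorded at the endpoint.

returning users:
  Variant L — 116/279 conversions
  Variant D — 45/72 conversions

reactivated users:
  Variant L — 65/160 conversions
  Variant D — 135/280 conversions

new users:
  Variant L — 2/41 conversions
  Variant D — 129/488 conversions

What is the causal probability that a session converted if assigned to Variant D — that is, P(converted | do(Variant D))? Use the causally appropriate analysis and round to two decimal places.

The user tenure-specific comparison favours Variant D throughout, but the pooled figures favour Variant L. The question is whether to condition on user tenure.
Stratifying would compare variants among sessions the variants themselves sorted into user tenure groups — a form of selection on an intermediate. The unconditioned pooled rates give the total causal effect.
So P(outcome | do(Variant D)) is just the pooled rate for Variant D: 309/840 = 0.368.

0.37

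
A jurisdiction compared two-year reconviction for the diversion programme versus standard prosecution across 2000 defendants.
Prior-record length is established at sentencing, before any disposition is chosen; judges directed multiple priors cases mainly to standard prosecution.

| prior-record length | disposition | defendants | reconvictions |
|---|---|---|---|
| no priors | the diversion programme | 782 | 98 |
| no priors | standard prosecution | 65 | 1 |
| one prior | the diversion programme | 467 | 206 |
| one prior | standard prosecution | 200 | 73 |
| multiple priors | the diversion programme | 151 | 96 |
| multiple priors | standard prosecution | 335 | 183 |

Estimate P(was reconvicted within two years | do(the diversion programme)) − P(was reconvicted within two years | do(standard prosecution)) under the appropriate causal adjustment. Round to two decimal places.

Within every prior-record length level standard prosecution has the lower rate, yet pooled the diversion programme does — Simpson's reversal.
Prior-record length satisfies the back-door criterion: it is not a descendant of the disposition, and it blocks the spurious path from disposition to outcome. Adjusting for it (i.e., using the within-prior-record length rates) gives the causal effect.
Adjusting over the population distribution of prior-record length: 0.423·(0.125−0.015) + 0.334·(0.441−0.365) + 0.243·(0.636−0.546) = +0.094.

+0.09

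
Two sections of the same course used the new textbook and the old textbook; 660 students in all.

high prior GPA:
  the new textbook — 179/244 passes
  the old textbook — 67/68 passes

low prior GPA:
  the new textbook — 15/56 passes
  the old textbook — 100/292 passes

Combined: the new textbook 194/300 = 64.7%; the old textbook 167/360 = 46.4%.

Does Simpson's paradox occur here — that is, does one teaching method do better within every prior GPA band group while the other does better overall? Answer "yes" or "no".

Within each prior GPA band level (high prior GPA 73.4% vs 98.5%; low prior GPA 26.8% vs 34.2%), the old textbook has the higher rate every time. Pooled: 64.7% vs 46.4% — the new textbook has the higher rate overall. The two comparisons disagree.

yes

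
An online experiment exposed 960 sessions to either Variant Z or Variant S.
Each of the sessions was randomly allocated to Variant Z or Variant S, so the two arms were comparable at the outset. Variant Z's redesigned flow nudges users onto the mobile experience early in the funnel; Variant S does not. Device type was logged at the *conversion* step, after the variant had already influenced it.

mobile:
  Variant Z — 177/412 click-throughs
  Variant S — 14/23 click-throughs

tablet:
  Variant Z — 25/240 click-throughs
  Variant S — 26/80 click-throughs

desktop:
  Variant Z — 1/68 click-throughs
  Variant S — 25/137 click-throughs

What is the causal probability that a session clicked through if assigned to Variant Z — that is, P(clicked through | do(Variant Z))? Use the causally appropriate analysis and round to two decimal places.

0.28

The distribution of device type is itself part of what the variant does — it is an intermediate outcome. Holding it fixed would remove that part of the effect; the total effect is the pooled difference.
So P(outcome | do(Variant Z)) is just the pooled rate for Variant Z: 203/720 = 0.282.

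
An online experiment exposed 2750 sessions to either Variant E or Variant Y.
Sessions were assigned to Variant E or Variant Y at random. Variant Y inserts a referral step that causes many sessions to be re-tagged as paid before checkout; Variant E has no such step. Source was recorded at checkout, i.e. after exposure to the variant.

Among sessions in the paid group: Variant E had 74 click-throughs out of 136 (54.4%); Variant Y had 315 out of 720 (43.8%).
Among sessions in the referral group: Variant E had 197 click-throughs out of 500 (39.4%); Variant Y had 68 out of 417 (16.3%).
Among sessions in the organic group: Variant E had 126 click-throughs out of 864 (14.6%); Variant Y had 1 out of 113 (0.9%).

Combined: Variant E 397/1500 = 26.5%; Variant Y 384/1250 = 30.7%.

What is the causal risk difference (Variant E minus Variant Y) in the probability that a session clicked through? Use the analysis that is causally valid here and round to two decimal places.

Traffic source is recorded after the variant and is itself shifted by it — it sits on the causal path from variant to outcome. Conditioning on a mediator would strip out part of the effect we want; the pooled comparison gives the total causal effect.
The causal difference is the pooled difference: 0.265 − 0.307 = -0.043.

-0.04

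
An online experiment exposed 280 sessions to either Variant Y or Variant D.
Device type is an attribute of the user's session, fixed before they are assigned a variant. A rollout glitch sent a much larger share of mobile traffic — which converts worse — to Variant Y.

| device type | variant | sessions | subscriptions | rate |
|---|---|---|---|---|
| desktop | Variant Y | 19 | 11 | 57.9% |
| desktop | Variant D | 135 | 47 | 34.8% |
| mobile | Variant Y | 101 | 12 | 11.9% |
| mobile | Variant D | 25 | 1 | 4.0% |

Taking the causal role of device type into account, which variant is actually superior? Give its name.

Variant Y

The device type-specific comparison favours Variant Y throughout, but the pooled figures favour Variant D. The question is whether to condition on device type.
Device type differs across variants for reasons unrelated to any effect of the variant itself, and it separately predicts the outcome — a classic confounder. We must compare within device type levels.
Within each level — desktop: 57.9% vs 34.8%; mobile: 11.9% vs 4.0% — Variant Y is higher every time.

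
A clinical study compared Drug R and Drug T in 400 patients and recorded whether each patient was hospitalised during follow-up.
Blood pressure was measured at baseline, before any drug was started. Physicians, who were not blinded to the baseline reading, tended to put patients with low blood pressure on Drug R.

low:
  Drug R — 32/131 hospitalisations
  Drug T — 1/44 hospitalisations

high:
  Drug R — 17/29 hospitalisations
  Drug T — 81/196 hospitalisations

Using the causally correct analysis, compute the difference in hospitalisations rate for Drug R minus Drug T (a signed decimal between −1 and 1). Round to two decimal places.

+0.19

Within every blood pressure level Drug T has the lower rate, yet pooled Drug R does — Simpson's reversal.
Since blood pressure is a pre-existing factor (not a product of the drug) and it affects the outcome on its own, it is a confounder. The stratified rates, not the pooled rate, identify the causal effect.
Adjusting over the population distribution of blood pressure: 0.438·(0.244−0.023) + 0.562·(0.586−0.413) = +0.194.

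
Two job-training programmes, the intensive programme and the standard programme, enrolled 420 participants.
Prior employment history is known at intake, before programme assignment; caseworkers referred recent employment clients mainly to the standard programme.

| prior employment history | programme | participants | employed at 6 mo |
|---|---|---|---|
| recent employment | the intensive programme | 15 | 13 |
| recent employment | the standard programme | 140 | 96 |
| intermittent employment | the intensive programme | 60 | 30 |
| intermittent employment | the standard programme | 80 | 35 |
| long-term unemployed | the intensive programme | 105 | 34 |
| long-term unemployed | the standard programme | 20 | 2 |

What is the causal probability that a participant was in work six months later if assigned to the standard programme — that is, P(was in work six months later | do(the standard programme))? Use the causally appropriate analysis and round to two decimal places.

0.43

The prior employment history-specific comparison favours the intensive programme throughout, but the pooled figures favour the standard programme. The question is whether to condition on prior employment history.
Prior employment history differs across programmes for reasons unrelated to any effect of the programme itself, and it separately predicts the outcome — a classic confounder. We must compare within prior employment history levels.
Standardising the standard programme to the population prior employment history mix: 0.369·96/140 + 0.333·35/80 + 0.298·2/20 = 0.429.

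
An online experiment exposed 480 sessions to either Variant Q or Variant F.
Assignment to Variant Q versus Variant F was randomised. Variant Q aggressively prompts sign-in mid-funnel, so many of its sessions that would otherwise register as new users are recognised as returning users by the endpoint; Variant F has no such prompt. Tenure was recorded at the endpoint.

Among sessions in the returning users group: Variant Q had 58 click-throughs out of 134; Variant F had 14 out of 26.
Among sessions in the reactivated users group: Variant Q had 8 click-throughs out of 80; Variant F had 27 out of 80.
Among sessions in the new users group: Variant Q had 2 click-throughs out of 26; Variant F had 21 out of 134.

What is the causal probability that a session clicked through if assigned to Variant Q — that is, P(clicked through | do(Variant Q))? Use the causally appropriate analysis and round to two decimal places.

0.28

Within every user tenure level Variant F has the higher rate, yet pooled Variant Q does — Simpson's reversal.
The distribution of user tenure is itself part of what the variant does — it is an intermediate outcome. Holding it fixed would remove that part of the effect; the total effect is the pooled difference.
So P(outcome | do(Variant Q)) is just the pooled rate for Variant Q: 68/240 = 0.283.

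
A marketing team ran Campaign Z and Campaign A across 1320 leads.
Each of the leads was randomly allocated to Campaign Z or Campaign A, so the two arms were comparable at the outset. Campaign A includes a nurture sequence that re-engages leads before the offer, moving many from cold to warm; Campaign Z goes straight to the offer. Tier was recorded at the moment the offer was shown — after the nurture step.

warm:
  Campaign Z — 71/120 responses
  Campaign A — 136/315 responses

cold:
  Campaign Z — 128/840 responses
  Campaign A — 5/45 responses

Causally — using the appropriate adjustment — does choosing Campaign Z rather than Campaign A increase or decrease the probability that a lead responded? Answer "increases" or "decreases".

Stratifying would compare campaigns among leads the campaigns themselves sorted into engagement tier groups — a form of selection on an intermediate. The unconditioned pooled rates give the total causal effect.
Pooled: Campaign Z 20.7% vs Campaign A 39.2%; Campaign A is higher overall.

decreases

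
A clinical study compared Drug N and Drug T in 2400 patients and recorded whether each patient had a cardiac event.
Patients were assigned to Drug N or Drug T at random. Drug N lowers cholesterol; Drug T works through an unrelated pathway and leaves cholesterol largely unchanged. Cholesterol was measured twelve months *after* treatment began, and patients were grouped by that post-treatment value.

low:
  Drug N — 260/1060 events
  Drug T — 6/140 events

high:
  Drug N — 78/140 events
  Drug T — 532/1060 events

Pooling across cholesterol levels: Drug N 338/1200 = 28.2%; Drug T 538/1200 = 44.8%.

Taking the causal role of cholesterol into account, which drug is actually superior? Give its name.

Drug N

Cholesterol lies on the pathway drug → cholesterol → outcome, so adjusting for it blocks the indirect effect. For the total causal effect of drug, use the unadjusted pooled rates.
Pooled: Drug N 28.2% vs Drug T 44.8%; Drug N is lower overall.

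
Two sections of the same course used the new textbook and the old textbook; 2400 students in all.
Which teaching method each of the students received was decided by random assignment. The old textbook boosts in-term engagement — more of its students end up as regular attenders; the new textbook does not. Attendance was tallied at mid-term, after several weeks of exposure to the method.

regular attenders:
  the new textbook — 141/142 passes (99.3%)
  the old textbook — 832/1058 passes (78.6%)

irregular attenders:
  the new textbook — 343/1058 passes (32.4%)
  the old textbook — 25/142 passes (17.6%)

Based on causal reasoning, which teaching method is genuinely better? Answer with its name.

The mid-term attendance-specific comparison favours the new textbook throughout, but the pooled figures favour the old textbook. The question is whether to condition on mid-term attendance.
Mid-term attendance is recorded after the teaching method and is itself shifted by it — it sits on the causal path from teaching method to outcome. Conditioning on a mediator would strip out part of the effect we want; the pooled comparison gives the total causal effect.
Pooled: the new textbook 40.3% vs the old textbook 71.4%; the old textbook is higher overall.

the old textbook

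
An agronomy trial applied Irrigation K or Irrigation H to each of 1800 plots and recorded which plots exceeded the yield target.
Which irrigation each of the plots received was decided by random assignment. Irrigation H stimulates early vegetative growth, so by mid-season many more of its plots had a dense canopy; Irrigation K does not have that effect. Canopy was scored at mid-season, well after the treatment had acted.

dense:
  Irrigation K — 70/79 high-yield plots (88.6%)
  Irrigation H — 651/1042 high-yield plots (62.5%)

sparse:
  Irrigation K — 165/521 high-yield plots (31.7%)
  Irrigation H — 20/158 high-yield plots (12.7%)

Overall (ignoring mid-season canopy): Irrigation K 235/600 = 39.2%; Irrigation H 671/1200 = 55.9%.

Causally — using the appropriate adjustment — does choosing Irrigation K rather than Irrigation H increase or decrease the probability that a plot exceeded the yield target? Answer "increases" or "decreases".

decreases

Stratifying would compare irrigations among plots the irrigations themselves sorted into mid-season canopy groups — a form of selection on an intermediate. The unconditioned pooled rates give the total causal effect.
Pooled: Irrigation K 39.2% vs Irrigation H 55.9%; Irrigation H is higher overall.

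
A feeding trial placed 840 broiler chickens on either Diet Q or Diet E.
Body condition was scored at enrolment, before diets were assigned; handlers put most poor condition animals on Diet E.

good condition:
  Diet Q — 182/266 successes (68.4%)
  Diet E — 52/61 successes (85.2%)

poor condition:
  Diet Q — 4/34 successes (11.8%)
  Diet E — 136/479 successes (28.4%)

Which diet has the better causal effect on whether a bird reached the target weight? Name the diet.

The starting body condition-specific comparison favours Diet E throughout, but the pooled figures favour Diet Q. The question is whether to condition on starting body condition.
Here starting body condition is a common cause — it drives both which diet a case falls under and the outcome. The crude comparison mixes populations; the stratum-specific rates are the causally relevant ones.
Within each level — good condition: 68.4% vs 85.2%; poor condition: 11.8% vs 28.4% — Diet E is higher every time.

Diet E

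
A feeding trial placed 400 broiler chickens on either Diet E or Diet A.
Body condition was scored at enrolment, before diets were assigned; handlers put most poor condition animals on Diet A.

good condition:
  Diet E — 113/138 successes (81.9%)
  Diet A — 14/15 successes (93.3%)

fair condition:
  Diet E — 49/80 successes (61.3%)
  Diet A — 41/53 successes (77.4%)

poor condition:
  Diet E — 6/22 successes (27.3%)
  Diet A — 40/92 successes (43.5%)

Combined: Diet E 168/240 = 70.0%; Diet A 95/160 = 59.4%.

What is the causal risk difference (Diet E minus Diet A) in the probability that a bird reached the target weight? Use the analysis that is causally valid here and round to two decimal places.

-0.14

Since starting body condition is a pre-existing factor (not a product of the diet) and it affects the outcome on its own, it is a confounder. The stratified rates, not the pooled rate, identify the causal effect.
Adjusting over the population distribution of starting body condition: 0.383·(0.819−0.933) + 0.333·(0.613−0.774) + 0.285·(0.273−0.435) = -0.144.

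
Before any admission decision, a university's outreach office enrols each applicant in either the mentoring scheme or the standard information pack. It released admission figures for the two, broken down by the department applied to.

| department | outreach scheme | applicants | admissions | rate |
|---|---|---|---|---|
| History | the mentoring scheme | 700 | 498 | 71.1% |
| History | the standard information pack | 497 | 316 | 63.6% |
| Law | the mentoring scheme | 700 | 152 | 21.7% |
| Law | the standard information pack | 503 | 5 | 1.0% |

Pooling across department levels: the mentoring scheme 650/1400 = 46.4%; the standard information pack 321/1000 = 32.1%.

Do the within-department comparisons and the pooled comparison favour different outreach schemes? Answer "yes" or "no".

Within each department level (History 71.1% vs 63.6%; Law 21.7% vs 1.0%), the mentoring scheme has the higher rate every time. Pooled: 46.4% vs 32.1% — the mentoring scheme has the higher rate overall. They agree.

no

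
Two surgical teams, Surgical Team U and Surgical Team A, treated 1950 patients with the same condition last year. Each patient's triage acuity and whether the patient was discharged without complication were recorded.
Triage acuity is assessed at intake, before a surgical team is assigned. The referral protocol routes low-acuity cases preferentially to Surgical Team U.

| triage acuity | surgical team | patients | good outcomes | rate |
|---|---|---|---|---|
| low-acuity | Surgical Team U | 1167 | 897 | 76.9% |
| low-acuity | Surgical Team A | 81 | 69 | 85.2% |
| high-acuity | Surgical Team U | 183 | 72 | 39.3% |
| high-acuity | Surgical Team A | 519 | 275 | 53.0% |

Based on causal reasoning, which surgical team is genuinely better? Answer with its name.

The imbalance in triage acuity arose from how patients were allocated, not from anything the surgical team did; and triage acuity independently affects the outcome. The pooled gap is confounded — condition on triage acuity.
Within each level — low-acuity: 76.9% vs 85.2%; high-acuity: 39.3% vs 53.0% — Surgical Team A is higher every time.

Surgical Team A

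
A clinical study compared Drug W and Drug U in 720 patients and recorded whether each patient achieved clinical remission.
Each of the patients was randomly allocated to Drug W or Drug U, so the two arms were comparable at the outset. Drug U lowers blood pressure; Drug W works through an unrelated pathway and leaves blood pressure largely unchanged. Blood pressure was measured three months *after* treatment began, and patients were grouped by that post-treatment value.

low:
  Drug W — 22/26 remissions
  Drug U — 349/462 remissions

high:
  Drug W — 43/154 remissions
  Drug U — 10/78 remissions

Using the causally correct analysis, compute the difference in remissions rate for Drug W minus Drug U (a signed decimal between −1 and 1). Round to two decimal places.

Drug W is higher inside every blood pressure stratum but Drug U is higher in aggregate. Whether to stratify depends on how blood pressure relates to the drug.
Blood pressure is recorded after the drug and is itself shifted by it — it sits on the causal path from drug to outcome. Conditioning on a mediator would strip out part of the effect we want; the pooled comparison gives the total causal effect.
The causal difference is the pooled difference: 0.361 − 0.665 = -0.304.

-0.30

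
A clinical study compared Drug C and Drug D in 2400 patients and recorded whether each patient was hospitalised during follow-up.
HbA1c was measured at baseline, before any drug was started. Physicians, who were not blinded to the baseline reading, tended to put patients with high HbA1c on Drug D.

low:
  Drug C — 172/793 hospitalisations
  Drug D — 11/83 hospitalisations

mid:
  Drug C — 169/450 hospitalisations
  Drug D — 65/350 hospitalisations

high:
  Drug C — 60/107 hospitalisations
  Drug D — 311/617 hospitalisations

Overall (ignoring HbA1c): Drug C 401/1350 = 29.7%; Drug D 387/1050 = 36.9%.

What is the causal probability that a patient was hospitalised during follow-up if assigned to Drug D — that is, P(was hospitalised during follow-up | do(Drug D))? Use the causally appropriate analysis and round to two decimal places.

Here HbA1c is a common cause — it drives both which drug a case falls under and the outcome. The crude comparison mixes populations; the stratum-specific rates are the causally relevant ones.
Standardising Drug D to the population HbA1c mix: 0.365·11/83 + 0.333·65/350 + 0.302·311/617 = 0.262.

0.26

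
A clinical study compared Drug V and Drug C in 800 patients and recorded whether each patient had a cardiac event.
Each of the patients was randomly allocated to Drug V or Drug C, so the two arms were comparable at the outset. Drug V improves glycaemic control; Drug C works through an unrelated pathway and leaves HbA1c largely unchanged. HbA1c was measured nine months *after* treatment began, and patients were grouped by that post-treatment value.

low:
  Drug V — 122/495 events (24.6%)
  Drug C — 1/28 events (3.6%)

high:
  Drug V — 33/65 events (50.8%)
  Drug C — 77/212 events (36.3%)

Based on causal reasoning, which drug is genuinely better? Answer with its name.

Drug V

Stratifying would compare drugs among patients the drugs themselves sorted into HbA1c groups — a form of selection on an intermediate. The unconditioned pooled rates give the total causal effect.
Pooled: Drug V 27.7% vs Drug C 32.5%; Drug V is lower overall.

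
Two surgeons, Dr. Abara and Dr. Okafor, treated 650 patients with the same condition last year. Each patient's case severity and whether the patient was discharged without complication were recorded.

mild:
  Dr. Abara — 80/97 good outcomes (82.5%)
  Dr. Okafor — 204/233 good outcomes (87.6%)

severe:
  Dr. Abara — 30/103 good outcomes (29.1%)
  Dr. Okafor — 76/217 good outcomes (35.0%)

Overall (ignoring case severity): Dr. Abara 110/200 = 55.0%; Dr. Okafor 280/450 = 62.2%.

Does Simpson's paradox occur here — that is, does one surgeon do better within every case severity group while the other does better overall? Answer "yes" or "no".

no

Within each case severity level (mild 82.5% vs 87.6%; severe 29.1% vs 35.0%), Dr. Okafor has the higher rate every time. Pooled: 55.0% vs 62.2% — Dr. Okafor has the higher rate overall. They agree.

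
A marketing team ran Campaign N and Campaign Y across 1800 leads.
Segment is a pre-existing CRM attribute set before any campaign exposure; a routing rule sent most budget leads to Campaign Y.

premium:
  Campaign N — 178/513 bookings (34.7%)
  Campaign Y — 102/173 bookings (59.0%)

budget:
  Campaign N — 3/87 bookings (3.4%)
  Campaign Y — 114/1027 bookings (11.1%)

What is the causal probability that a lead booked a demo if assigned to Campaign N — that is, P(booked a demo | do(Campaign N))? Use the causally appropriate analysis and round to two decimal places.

0.15

Customer segment is set before the campaign has any effect — it is not caused by the campaign — and it independently drives the outcome. That makes it a confounder, so the causal comparison is within customer segment levels.
Standardising Campaign N to the population customer segment mix: 0.381·178/513 + 0.619·3/87 = 0.154.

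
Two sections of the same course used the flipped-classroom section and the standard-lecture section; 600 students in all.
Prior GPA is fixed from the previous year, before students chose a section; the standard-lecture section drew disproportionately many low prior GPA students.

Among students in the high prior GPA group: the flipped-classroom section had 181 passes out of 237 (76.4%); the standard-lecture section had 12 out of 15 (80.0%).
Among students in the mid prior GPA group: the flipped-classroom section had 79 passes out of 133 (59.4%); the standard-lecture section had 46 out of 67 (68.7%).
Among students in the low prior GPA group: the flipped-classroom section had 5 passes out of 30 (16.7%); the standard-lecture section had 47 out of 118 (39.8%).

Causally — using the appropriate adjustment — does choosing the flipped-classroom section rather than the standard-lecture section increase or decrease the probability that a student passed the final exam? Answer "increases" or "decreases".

decreases

The prior GPA band-specific comparison favours the standard-lecture section throughout, but the pooled figures favour the flipped-classroom section. The question is whether to condition on prior GPA band.
Since prior GPA band is a pre-existing factor (not a product of the teaching method) and it affects the outcome on its own, it is a confounder. The stratified rates, not the pooled rate, identify the causal effect.
Within each level — high prior GPA: 76.4% vs 80.0%; mid prior GPA: 59.4% vs 68.7%; low prior GPA: 16.7% vs 39.8% — the standard-lecture section is higher every time.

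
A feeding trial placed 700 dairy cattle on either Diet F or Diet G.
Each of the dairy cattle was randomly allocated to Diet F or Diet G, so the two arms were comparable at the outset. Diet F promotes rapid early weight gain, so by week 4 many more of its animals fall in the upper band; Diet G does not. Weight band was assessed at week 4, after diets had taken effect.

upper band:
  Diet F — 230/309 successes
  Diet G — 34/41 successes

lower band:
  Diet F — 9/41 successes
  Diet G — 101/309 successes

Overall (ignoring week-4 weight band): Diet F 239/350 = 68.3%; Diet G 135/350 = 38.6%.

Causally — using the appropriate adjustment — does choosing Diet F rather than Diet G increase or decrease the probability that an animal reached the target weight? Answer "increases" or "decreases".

increases

Stratifying would compare diets among dairy cattle the diets themselves sorted into week-4 weight band groups — a form of selection on an intermediate. The unconditioned pooled rates give the total causal effect.
Pooled: Diet F 68.3% vs Diet G 38.6%; Diet F is higher overall.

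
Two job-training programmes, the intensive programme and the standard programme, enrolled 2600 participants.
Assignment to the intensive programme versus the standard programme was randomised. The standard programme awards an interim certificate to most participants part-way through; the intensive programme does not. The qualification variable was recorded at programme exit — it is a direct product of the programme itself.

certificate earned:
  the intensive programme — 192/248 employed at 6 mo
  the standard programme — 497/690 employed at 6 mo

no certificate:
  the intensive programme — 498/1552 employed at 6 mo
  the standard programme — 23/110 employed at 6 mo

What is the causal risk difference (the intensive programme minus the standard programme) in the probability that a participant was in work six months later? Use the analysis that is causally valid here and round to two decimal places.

-0.27

The qualification attained during the programme-specific comparison favours the intensive programme throughout, but the pooled figures favour the standard programme. The question is whether to condition on qualification attained during the programme.
Qualification attained during the programme is downstream of the programme. One should not condition on a consequence of treatment, so the overall rates are the right comparison.
The causal difference is the pooled difference: 0.383 − 0.650 = -0.267.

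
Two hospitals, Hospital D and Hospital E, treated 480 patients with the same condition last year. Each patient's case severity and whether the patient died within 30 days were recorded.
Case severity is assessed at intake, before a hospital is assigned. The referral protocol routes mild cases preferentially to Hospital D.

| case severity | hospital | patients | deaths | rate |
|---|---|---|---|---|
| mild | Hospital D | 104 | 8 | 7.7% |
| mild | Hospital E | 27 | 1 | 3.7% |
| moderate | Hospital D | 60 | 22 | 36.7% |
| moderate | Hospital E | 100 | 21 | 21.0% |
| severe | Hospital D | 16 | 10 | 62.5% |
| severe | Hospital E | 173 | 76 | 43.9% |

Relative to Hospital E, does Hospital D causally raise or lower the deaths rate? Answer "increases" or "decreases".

increases

The imbalance in case severity arose from how patients were allocated, not from anything the hospital did; and case severity independently affects the outcome. The pooled gap is confounded — condition on case severity.
Within each level — mild: 7.7% vs 3.7%; moderate: 36.7% vs 21.0%; severe: 62.5% vs 43.9% — Hospital E is lower every time.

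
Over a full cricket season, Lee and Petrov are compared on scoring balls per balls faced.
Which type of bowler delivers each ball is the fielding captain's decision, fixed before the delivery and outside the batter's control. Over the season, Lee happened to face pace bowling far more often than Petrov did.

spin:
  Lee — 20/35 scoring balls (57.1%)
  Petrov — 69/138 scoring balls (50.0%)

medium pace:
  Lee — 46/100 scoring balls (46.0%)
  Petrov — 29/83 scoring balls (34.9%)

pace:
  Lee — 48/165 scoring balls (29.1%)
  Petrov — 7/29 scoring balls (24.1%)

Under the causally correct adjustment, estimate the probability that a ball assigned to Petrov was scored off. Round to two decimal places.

0.36

Bowling type is set before the player has any effect — it is not caused by the player — and it independently drives the outcome. That makes it a confounder, so the causal comparison is within bowling type levels.
Standardising Petrov to the population bowling type mix: 0.315·69/138 + 0.333·29/83 + 0.353·7/29 = 0.359.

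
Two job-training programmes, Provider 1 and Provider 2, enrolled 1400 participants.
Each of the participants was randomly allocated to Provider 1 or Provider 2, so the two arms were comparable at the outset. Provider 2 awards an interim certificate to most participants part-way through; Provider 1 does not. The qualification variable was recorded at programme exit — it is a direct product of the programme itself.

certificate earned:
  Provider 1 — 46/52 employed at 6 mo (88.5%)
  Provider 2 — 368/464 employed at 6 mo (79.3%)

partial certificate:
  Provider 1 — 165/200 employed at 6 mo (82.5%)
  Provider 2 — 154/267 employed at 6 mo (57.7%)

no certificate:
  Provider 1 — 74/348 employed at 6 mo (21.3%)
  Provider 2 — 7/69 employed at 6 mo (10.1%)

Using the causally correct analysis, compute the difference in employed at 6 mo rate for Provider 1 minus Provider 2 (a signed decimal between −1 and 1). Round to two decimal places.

Within every qualification attained during the programme level Provider 1 has the higher rate, yet pooled Provider 2 does — Simpson's reversal.
The distribution of qualification attained during the programme is itself part of what the programme does — it is an intermediate outcome. Holding it fixed would remove that part of the effect; the total effect is the pooled difference.
The causal difference is the pooled difference: 0.475 − 0.661 = -0.186.

-0.19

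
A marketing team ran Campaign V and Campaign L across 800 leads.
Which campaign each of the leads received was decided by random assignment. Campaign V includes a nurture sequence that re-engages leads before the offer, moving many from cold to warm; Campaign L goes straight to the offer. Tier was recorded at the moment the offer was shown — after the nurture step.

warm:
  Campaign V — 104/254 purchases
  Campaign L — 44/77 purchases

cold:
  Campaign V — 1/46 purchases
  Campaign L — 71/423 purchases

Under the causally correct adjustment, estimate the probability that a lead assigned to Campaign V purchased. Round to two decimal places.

0.35

Within every engagement tier level Campaign L has the higher rate, yet pooled Campaign V does — Simpson's reversal.
The distribution of engagement tier is itself part of what the campaign does — it is an intermediate outcome. Holding it fixed would remove that part of the effect; the total effect is the pooled difference.
So P(outcome | do(Campaign V)) is just the pooled rate for Campaign V: 105/300 = 0.350.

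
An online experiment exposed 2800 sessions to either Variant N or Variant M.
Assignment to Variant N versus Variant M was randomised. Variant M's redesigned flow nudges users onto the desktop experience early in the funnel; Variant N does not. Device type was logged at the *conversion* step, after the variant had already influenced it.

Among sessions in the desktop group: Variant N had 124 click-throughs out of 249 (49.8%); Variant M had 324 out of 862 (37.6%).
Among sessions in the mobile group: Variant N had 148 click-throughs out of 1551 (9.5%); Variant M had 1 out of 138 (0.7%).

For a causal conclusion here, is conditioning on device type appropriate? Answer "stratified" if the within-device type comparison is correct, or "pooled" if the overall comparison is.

Device type here is a post-treatment variable shaped by the variant; conditioning on it would introduce bias rather than remove it. The overall comparison is the causal one.
Pooled: Variant N 15.1% vs Variant M 32.5%; Variant M is higher overall.

pooled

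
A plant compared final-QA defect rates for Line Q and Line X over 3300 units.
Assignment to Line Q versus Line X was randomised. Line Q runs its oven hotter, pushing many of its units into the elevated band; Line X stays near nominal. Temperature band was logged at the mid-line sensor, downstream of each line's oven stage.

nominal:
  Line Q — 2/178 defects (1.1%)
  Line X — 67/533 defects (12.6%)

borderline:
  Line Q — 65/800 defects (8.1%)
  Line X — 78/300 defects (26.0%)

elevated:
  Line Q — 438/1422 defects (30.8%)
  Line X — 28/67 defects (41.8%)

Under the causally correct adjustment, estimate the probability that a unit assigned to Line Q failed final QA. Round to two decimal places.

Within every in-process temperature band level Line Q has the lower rate, yet pooled Line X does — Simpson's reversal.
Stratifying would compare lines among units the lines themselves sorted into in-process temperature band groups — a form of selection on an intermediate. The unconditioned pooled rates give the total causal effect.
So P(outcome | do(Line Q)) is just the pooled rate for Line Q: 505/2400 = 0.210.

0.21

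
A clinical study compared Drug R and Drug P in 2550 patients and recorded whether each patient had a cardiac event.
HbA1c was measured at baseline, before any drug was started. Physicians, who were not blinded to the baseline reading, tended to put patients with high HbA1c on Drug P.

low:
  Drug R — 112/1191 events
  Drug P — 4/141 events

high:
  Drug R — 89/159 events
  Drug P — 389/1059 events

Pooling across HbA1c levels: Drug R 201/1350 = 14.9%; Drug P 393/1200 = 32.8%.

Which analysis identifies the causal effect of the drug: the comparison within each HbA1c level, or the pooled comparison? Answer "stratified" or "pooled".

The stratified and pooled comparisons disagree (Drug P wins within each HbA1c; Drug R wins overall), so the answer turns on the causal role of HbA1c.
Here HbA1c is a common cause — it drives both which drug a case falls under and the outcome. The crude comparison mixes populations; the stratum-specific rates are the causally relevant ones.
Within each level — low: 9.4% vs 2.8%; high: 56.0% vs 36.7% — Drug P is lower every time.

stratified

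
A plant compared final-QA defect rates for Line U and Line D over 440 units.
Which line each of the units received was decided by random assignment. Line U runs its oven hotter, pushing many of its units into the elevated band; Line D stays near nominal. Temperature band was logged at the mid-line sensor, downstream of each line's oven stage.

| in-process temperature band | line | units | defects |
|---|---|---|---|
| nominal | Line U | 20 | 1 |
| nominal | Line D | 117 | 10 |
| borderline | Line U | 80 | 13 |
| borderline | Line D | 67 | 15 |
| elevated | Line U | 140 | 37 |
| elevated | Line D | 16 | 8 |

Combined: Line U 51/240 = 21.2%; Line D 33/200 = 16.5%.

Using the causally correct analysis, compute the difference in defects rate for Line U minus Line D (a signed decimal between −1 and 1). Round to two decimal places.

Within every in-process temperature band level Line U has the lower rate, yet pooled Line D does — Simpson's reversal.
Stratifying would compare lines among units the lines themselves sorted into in-process temperature band groups — a form of selection on an intermediate. The unconditioned pooled rates give the total causal effect.
The causal difference is the pooled difference: 0.212 − 0.165 = +0.048.

+0.05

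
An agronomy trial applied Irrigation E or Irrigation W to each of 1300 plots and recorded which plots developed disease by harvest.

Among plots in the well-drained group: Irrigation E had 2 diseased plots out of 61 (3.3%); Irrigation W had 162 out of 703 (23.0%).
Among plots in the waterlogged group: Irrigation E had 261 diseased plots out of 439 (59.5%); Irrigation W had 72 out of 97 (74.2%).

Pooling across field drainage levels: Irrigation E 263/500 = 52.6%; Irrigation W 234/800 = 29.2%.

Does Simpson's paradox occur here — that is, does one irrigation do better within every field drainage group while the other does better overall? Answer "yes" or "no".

Within each field drainage level (well-drained 3.3% vs 23.0%; waterlogged 59.5% vs 74.2%), Irrigation E has the lower rate every time. Pooled: 52.6% vs 29.2% — Irrigation W has the lower rate overall. The two comparisons disagree.

yes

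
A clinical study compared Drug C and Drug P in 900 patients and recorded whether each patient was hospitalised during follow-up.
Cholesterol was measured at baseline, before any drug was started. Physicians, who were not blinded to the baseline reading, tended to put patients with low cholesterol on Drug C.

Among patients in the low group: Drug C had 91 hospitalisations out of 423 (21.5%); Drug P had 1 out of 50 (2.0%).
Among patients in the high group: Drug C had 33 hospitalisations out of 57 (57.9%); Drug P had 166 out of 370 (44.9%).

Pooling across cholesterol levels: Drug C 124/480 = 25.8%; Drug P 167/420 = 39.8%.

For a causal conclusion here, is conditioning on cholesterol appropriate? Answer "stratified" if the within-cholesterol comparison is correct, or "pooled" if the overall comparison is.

Within every cholesterol level Drug P has the lower rate, yet pooled Drug C does — Simpson's reversal.
The imbalance in cholesterol arose from how patients were allocated, not from anything the drug did; and cholesterol independently affects the outcome. The pooled gap is confounded — condition on cholesterol.
Within each level — low: 21.5% vs 2.0%; high: 57.9% vs 44.9% — Drug P is lower every time.

stratified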